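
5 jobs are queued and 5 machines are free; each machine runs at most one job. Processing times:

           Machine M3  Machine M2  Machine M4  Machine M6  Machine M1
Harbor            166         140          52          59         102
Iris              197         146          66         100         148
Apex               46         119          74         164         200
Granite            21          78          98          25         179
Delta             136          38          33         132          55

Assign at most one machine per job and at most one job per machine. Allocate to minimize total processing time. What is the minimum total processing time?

Minimum total: 277 min

Optimal: Harbor→Machine M1 (102 min), Iris→Machine M4 (66 min), Apex→Machine M3 (46 min), Granite→Machine M6 (25 min), Delta→Machine M2 (38 min) — total 102+66+46+25+38 = 277 min.
Min-entry greedy (repeatedly take the single cheapest remaining cell) gives 380 min, worse by 103.
Next-best assignment: Harbor→Machine M6, Iris→Machine M4, Apex→Machine M3, Granite→Machine M2, Delta→Machine M1 = 304 min.
Every other assignment is strictly worse.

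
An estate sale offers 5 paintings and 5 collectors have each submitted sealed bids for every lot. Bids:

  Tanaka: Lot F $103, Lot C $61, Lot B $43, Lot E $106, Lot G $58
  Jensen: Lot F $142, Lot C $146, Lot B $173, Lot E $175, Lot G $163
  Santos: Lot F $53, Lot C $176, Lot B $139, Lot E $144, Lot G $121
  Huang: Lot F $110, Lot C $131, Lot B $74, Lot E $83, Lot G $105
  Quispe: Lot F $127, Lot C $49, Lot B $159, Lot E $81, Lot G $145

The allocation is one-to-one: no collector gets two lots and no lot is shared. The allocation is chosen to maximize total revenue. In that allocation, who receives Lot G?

Huang receives Lot G.

Optimal: Tanaka→Lot F ($103), Jensen→Lot E ($175), Santos→Lot C ($176), Huang→Lot G ($105), Quispe→Lot B ($159) — total 103+175+176+105+159 = $718.
Row-greedy (each collector in turn takes its best remaining lot) gives $710, worse by 8.
Huang's own top lot is Lot C ($131), but forcing Huang→Lot C and reassigning the rest optimally gives only $700 — worse by 18.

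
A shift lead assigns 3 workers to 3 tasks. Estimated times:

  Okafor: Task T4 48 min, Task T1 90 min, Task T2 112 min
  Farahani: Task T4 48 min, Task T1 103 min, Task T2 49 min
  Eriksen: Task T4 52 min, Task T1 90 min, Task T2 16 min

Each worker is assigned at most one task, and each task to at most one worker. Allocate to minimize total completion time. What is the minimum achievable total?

Optimal: Okafor→Task T1 (90 min), Farahani→Task T4 (48 min), Eriksen→Task T2 (16 min) — total 90+48+16 = 154 min.
Min-entry greedy (repeatedly take the single cheapest remaining cell) gives 167 min, worse by 13.
Next-best assignment: Okafor→Task T4, Farahani→Task T1, Eriksen→Task T2 = 167 min.
Swapping Farahani↔Eriksen (Farahani→Task T2 49 min, Eriksen→Task T4 52 min) adds 37.

Minimum total: 154 min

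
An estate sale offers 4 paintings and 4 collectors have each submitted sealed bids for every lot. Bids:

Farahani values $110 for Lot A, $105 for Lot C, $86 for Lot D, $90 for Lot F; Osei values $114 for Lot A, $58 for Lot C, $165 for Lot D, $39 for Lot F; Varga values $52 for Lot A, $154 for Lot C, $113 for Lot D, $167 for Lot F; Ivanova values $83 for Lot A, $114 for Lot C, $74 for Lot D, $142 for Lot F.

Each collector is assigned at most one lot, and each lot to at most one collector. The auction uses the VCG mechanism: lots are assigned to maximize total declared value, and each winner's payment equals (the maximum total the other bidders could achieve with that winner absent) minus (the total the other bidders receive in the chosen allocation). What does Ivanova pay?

Efficient allocation: Farahani→Lot A ($110), Osei→Lot D ($165), Varga→Lot C ($154), Ivanova→Lot F ($142); total welfare W = $571.
Ivanova receives Lot F at value $142, so the others get W − 142 = $429.
Without Ivanova: best allocation of the remaining 3 bidders over all 4 lots is Farahani→Lot A ($110), Osei→Lot D ($165), Varga→Lot F ($167), total $442.
VCG payment = (others' best without Ivanova) − (others' welfare with Ivanova) = 442 − 429 = $13.

Ivanova pays $13.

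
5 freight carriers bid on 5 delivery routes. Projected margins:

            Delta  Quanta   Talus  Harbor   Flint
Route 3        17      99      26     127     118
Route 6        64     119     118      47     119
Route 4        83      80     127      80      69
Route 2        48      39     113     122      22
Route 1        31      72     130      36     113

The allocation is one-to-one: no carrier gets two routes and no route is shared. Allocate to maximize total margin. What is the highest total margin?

Maximum total: $572k

This is the linear assignment problem.
Optimal: Delta→Route 4 ($83k), Quanta→Route 6 ($119k), Talus→Route 1 ($130k), Harbor→Route 2 ($122k), Flint→Route 3 ($118k) — total 83+119+130+122+118 = $572k.
Column-greedy (each route in turn goes to its best remaining carrier) gives $534k, worse by 38.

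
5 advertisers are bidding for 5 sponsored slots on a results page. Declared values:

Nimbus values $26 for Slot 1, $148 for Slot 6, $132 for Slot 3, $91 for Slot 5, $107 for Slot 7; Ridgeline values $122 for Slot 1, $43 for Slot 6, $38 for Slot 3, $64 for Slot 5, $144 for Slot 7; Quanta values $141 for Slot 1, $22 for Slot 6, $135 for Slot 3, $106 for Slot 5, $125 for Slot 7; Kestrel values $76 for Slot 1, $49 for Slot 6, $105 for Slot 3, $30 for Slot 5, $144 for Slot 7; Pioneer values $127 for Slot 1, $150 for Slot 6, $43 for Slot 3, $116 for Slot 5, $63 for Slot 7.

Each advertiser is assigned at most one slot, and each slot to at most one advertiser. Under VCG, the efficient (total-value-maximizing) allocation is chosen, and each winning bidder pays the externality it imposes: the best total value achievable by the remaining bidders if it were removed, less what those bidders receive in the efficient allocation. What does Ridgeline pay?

Efficient allocation: Nimbus→Slot 6 ($148), Ridgeline→Slot 1 ($122), Quanta→Slot 3 ($135), Kestrel→Slot 7 ($144), Pioneer→Slot 5 ($116); total welfare W = $665.
Ridgeline receives Slot 1 at value $122, so the others get W − 122 = $543.
Without Ridgeline: best allocation of the remaining 4 bidders over all 5 slots is Nimbus→Slot 3 ($132), Quanta→Slot 1 ($141), Kestrel→Slot 7 ($144), Pioneer→Slot 6 ($150), total $567.
VCG payment = (others' best without Ridgeline) − (others' welfare with Ridgeline) = 567 − 543 = $24.

Ridgeline pays $24.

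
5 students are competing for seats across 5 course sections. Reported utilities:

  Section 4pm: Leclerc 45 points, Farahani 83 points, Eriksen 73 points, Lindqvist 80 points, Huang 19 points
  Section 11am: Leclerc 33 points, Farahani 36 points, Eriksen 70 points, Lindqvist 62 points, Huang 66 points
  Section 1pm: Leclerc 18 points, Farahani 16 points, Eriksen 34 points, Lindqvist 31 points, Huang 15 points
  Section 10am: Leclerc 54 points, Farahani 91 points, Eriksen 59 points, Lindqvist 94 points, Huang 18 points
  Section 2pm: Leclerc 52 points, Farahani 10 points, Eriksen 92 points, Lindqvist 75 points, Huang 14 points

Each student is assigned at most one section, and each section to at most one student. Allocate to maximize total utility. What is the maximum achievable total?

Optimal: Leclerc→Section 1pm (18 points), Farahani→Section 4pm (83 points), Eriksen→Section 2pm (92 points), Lindqvist→Section 10am (94 points), Huang→Section 11am (66 points) — total 18+83+92+94+66 = 353 points.
Column-greedy (each section in turn goes to its best remaining student) gives 252 points, worse by 101.

Max total: 353 points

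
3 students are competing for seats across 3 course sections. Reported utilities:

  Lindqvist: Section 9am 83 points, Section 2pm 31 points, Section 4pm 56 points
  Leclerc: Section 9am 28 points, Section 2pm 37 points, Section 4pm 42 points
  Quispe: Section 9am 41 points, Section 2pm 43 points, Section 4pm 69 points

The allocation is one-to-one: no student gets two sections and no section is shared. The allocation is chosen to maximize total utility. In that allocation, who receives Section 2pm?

Optimal: Lindqvist→Section 9am (83 points), Leclerc→Section 2pm (37 points), Quispe→Section 4pm (69 points) — total 83+37+69 = 189 points.
Column-greedy (each section in turn goes to its best remaining student) gives 168 points, worse by 21.
Leclerc's own top section is Section 4pm (42 points), but forcing Leclerc→Section 4pm and reassigning the rest optimally gives only 168 points — worse by 21.

Leclerc receives Section 2pm.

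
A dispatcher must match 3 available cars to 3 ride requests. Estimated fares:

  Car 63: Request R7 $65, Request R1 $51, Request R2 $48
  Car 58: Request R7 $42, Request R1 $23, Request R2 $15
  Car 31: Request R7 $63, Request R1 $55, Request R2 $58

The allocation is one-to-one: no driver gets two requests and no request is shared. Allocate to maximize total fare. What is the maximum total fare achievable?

This is the linear assignment problem.
Optimal: Car 63→Request R1 ($51), Car 58→Request R7 ($42), Car 31→Request R2 ($58) — total 51+42+58 = $151.
Column-greedy (each request in turn goes to its best remaining driver) gives $135, worse by 16.
Swapping Car 58↔Car 31 (Car 58→Request R2 $15, Car 31→Request R7 $63) loses 22.

Maximum total: $151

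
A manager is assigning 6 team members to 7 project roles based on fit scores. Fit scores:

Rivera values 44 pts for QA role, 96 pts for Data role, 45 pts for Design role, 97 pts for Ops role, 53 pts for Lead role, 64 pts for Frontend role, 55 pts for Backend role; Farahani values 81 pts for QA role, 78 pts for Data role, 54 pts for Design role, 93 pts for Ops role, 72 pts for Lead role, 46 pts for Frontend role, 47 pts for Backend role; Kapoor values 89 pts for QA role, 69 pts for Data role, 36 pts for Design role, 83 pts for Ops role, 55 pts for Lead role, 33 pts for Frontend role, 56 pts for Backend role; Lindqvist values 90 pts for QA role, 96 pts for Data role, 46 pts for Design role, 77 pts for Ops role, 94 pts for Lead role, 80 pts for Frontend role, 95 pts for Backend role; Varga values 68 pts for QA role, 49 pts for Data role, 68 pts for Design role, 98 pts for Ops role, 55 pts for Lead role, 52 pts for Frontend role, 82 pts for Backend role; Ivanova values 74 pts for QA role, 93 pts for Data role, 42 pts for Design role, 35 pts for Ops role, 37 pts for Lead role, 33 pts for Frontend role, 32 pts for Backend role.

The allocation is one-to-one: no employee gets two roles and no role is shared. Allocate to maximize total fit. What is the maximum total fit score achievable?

This is a one-to-one assignment (maximum-weight bipartite matching).
Optimal: Rivera→Frontend role (64 pts), Farahani→Ops role (93 pts), Kapoor→QA role (89 pts), Lindqvist→Lead role (94 pts), Varga→Backend role (82 pts), Ivanova→Data role (93 pts) — total 64+93+89+94+82+93 = 515 pts.
Row-greedy (each employee in turn takes its best remaining role) gives 447 pts, worse by 68.
Next-best assignment: Rivera→Ops role, Farahani→Lead role, Kapoor→QA role, Lindqvist→Backend role, Varga→Design role, Ivanova→Data role = 514 pts.
Every other assignment is strictly worse.

Maximum total: 515 pts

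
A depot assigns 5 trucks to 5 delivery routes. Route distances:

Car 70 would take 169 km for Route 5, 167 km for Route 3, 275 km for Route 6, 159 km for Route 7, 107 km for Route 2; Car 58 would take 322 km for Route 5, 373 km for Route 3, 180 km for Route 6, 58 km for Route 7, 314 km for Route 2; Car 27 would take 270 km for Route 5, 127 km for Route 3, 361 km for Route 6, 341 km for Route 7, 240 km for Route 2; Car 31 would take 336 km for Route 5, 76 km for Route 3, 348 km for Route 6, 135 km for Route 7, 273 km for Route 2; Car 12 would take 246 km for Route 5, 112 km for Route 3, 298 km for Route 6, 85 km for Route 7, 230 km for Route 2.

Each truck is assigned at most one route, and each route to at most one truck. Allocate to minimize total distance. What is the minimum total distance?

Min total: 718 km

This is a one-to-one assignment (minimum-cost bipartite matching).
Optimal: Car 70→Route 2 (107 km), Car 58→Route 6 (180 km), Car 27→Route 5 (270 km), Car 31→Route 3 (76 km), Car 12→Route 7 (85 km) — total 107+180+270+76+85 = 718 km.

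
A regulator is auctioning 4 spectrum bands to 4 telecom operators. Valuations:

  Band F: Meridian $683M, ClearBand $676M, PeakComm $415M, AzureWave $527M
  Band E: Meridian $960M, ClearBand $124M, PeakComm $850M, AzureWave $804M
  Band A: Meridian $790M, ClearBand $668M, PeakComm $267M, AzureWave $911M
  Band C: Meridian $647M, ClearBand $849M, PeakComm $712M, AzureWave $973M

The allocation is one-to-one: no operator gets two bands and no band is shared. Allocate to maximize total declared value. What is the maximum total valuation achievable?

Maximum total: $3293M

This is a one-to-one assignment (maximum-weight bipartite matching).
Optimal: Meridian→Band F ($683M), ClearBand→Band C ($849M), PeakComm→Band E ($850M), AzureWave→Band A ($911M) — total 683+849+850+911 = $3293M.
Max-entry greedy (repeatedly take the single best remaining cell) gives $2876M, worse by 417.
Next-best assignment: Meridian→Band A, ClearBand→Band F, PeakComm→Band E, AzureWave→Band C = $3289M.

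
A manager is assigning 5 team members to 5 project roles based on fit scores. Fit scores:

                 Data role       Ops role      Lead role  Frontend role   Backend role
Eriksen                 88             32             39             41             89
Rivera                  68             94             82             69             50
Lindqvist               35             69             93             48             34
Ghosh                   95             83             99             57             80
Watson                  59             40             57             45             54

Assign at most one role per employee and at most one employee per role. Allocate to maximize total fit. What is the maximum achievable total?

Max total: 416 pts

Optimal: Eriksen→Backend role (89 pts), Rivera→Ops role (94 pts), Lindqvist→Lead role (93 pts), Ghosh→Data role (95 pts), Watson→Frontend role (45 pts) — total 89+94+93+95+45 = 416 pts.
Max-entry greedy (repeatedly take the single best remaining cell) gives 389 pts, worse by 27.
Next-best assignment: Eriksen→Data role, Rivera→Ops role, Lindqvist→Lead role, Ghosh→Backend role, Watson→Frontend role = 400 pts.
Swapping Lindqvist↔Rivera (Lindqvist→Ops role 69 pts, Rivera→Lead role 82 pts) loses 36.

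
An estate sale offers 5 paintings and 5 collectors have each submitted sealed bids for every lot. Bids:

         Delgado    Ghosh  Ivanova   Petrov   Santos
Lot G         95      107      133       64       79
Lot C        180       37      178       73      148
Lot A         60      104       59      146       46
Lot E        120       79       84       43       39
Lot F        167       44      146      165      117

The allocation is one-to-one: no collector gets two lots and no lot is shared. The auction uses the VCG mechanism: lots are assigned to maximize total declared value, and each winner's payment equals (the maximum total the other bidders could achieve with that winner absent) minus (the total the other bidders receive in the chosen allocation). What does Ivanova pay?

Ivanova pays $28.

Efficient allocation: Delgado→Lot F ($167), Ghosh→Lot E ($79), Ivanova→Lot G ($133), Petrov→Lot A ($146), Santos→Lot C ($148); total welfare W = $673.
Ivanova receives Lot G at value $133, so the others get W − 133 = $540.
Without Ivanova: best allocation of the remaining 4 bidders over all 5 lots is Delgado→Lot F ($167), Ghosh→Lot G ($107), Petrov→Lot A ($146), Santos→Lot C ($148), total $568.
VCG payment = (others' best without Ivanova) − (others' welfare with Ivanova) = 568 − 540 = $28.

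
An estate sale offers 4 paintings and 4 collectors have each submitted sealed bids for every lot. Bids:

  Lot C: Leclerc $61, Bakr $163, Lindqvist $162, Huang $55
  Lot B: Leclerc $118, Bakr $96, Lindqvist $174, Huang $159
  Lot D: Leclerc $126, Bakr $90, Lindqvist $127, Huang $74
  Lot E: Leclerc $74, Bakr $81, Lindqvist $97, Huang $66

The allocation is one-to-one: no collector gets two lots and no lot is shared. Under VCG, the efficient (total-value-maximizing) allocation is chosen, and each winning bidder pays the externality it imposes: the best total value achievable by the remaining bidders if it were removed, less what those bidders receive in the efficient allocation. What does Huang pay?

Efficient allocation: Leclerc→Lot D ($126), Bakr→Lot C ($163), Lindqvist→Lot E ($97), Huang→Lot B ($159); total welfare W = $545.
Huang receives Lot B at value $159, so the others get W − 159 = $386.
Without Huang: best allocation of the remaining 3 bidders over all 4 lots is Leclerc→Lot D ($126), Bakr→Lot C ($163), Lindqvist→Lot B ($174), total $463.
VCG payment = (others' best without Huang) − (others' welfare with Huang) = 463 − 386 = $77.

Huang pays $77.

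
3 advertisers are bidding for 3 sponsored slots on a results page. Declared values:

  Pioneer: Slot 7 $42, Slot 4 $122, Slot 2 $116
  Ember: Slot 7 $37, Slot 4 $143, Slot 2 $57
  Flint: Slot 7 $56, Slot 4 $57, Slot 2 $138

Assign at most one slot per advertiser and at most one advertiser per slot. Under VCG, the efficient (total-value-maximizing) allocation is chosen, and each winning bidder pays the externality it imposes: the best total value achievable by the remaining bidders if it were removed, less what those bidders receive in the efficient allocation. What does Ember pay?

Ember pays $80.

Efficient allocation: Pioneer→Slot 7 ($42), Ember→Slot 4 ($143), Flint→Slot 2 ($138); total welfare W = $323.
Ember receives Slot 4 at value $143, so the others get W − 143 = $180.
Without Ember: best allocation of the remaining 2 bidders over all 3 slots is Pioneer→Slot 4 ($122), Flint→Slot 2 ($138), total $260.
VCG payment = (others' best without Ember) − (others' welfare with Ember) = 260 − 180 = $80.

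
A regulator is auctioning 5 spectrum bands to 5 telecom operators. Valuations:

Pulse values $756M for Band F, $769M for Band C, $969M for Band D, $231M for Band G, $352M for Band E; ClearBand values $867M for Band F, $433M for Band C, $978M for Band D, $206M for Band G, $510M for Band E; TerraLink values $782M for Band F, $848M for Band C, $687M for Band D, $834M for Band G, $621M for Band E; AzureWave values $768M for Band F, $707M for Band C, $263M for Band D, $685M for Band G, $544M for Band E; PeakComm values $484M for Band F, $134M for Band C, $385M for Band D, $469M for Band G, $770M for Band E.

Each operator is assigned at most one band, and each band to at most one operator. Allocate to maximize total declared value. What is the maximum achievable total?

Treat this as an assignment problem: match each operator to one band.
Optimal: Pulse→Band D ($969M), ClearBand→Band F ($867M), TerraLink→Band G ($834M), AzureWave→Band C ($707M), PeakComm→Band E ($770M) — total 969+867+834+707+770 = $4147M.
Max-entry greedy (repeatedly take the single best remaining cell) gives $3595M, worse by 552.

Max total: $4147M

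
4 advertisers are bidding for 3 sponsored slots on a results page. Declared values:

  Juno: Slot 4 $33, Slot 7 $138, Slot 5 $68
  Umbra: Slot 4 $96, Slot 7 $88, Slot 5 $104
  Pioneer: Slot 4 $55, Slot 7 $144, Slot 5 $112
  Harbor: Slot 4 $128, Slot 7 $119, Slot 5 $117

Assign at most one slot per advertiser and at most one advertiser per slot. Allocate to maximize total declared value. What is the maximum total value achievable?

Max total: $378

Optimal: Harbor→Slot 4 ($128), Juno→Slot 7 ($138), Pioneer→Slot 5 ($112) — total 128+138+112 = $378.
Row-greedy (each advertiser in turn takes its best remaining slot) gives $297, worse by 81.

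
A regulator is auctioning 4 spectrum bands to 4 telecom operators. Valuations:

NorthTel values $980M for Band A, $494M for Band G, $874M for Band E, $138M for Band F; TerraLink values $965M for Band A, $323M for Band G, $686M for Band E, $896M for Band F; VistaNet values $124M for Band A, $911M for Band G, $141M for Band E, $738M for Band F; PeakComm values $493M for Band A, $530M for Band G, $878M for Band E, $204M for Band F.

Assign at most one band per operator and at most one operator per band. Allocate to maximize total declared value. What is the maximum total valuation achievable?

Optimal: NorthTel→Band A ($980M), TerraLink→Band F ($896M), VistaNet→Band G ($911M), PeakComm→Band E ($878M) — total 980+896+911+878 = $3665M.

Max total: $3665M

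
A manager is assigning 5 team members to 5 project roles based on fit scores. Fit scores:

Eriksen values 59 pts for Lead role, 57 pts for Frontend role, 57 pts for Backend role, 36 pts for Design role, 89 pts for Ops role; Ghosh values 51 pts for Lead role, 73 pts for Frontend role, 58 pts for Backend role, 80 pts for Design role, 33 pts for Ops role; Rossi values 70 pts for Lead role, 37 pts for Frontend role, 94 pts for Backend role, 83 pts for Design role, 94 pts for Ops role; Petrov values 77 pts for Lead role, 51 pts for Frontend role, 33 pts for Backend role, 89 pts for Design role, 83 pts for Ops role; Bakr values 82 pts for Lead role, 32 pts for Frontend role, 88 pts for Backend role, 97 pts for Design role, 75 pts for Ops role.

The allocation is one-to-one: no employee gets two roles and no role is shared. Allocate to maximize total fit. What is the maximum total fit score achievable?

Maximum total: 430 pts

Optimal: Eriksen→Ops role (89 pts), Ghosh→Frontend role (73 pts), Rossi→Backend role (94 pts), Petrov→Lead role (77 pts), Bakr→Design role (97 pts) — total 89+73+94+77+97 = 430 pts.
Column-greedy (each role in turn goes to its best remaining employee) gives 427 pts, worse by 3.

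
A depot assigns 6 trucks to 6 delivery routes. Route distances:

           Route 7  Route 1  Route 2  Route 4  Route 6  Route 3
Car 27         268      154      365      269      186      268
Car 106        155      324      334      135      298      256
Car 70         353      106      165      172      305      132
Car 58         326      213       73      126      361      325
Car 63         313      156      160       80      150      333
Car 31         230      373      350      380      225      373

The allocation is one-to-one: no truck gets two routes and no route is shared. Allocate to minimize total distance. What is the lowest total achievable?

This is the linear assignment problem.
Optimal: Car 27→Route 1 (154 km), Car 106→Route 7 (155 km), Car 70→Route 3 (132 km), Car 58→Route 2 (73 km), Car 63→Route 4 (80 km), Car 31→Route 6 (225 km) — total 154+155+132+73+80+225 = 819 km.
Column-greedy (each route in turn goes to its cheapest remaining truck) gives 973 km, worse by 154.
Next-best assignment: Car 27→Route 1, Car 106→Route 4, Car 70→Route 3, Car 58→Route 2, Car 63→Route 6, Car 31→Route 7 = 874 km.

Min total: 819 km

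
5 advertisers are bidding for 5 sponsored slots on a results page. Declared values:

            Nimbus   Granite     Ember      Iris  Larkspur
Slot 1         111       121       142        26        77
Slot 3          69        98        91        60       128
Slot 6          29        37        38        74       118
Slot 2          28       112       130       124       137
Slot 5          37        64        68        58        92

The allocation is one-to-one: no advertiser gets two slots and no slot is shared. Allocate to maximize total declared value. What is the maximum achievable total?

Optimal: Nimbus→Slot 1 ($111), Granite→Slot 3 ($98), Ember→Slot 5 ($68), Iris→Slot 2 ($124), Larkspur→Slot 6 ($118) — total 111+98+68+124+118 = $519.
Row-greedy (each advertiser in turn takes its best remaining slot) gives $480, worse by 39.
Swapping Ember↔Larkspur (Ember→Slot 6 $38, Larkspur→Slot 5 $92) loses 56.

Max total: $519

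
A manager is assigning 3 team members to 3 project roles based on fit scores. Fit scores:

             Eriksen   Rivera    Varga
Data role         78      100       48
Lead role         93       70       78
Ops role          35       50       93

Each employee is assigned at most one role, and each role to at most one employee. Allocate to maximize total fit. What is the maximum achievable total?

Max total: 286 pts

Optimal: Eriksen→Lead role (93 pts), Rivera→Data role (100 pts), Varga→Ops role (93 pts) — total 93+100+93 = 286 pts.
Next-best assignment: Eriksen→Data role, Rivera→Lead role, Varga→Ops role = 241 pts.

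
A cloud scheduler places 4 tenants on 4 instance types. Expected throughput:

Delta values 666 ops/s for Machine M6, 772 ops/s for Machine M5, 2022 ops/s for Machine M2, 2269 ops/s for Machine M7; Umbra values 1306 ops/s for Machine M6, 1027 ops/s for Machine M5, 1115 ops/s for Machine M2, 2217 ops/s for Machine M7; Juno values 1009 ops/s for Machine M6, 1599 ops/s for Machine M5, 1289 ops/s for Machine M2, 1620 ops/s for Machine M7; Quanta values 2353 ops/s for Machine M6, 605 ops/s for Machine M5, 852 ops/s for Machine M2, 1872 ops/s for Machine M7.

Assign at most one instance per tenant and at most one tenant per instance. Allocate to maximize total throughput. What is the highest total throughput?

Optimal: Delta→Machine M2 (2022 ops/s), Umbra→Machine M7 (2217 ops/s), Juno→Machine M5 (1599 ops/s), Quanta→Machine M6 (2353 ops/s) — total 2022+2217+1599+2353 = 8191 ops/s.
Max-entry greedy (repeatedly take the single best remaining cell) gives 7336 ops/s, worse by 855.
Every other assignment is strictly worse.

Maximum total: 8191 ops/s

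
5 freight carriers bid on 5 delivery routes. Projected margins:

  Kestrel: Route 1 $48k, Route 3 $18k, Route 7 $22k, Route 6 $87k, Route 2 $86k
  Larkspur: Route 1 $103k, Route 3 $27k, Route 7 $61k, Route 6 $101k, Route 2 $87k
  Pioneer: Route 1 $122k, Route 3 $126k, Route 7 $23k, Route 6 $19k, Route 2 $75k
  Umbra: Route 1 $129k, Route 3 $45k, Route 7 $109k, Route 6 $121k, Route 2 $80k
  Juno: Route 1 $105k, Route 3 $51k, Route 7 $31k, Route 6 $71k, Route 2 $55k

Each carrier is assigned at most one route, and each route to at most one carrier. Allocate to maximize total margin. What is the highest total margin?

Max total: $527k

This is a one-to-one assignment (maximum-weight bipartite matching).
Optimal: Kestrel→Route 2 ($86k), Larkspur→Route 6 ($101k), Pioneer→Route 3 ($126k), Umbra→Route 7 ($109k), Juno→Route 1 ($105k) — total 86+101+126+109+105 = $527k.
Next-best assignment: Kestrel→Route 6, Larkspur→Route 2, Pioneer→Route 3, Umbra→Route 7, Juno→Route 1 = $514k.
Swapping Umbra↔Larkspur (Umbra→Route 6 $121k, Larkspur→Route 7 $61k) loses 28.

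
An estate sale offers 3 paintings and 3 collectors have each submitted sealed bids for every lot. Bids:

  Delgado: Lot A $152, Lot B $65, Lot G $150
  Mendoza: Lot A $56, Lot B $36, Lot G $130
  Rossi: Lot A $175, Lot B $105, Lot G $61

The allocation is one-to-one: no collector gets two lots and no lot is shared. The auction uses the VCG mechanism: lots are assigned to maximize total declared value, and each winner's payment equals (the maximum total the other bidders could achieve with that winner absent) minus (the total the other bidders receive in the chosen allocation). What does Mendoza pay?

Mendoza pays $68.

Efficient allocation: Delgado→Lot A ($152), Mendoza→Lot G ($130), Rossi→Lot B ($105); total welfare W = $387.
Mendoza receives Lot G at value $130, so the others get W − 130 = $257.
Without Mendoza: best allocation of the remaining 2 bidders over all 3 lots is Delgado→Lot G ($150), Rossi→Lot A ($175), total $325.
VCG payment = (others' best without Mendoza) − (others' welfare with Mendoza) = 325 − 257 = $68.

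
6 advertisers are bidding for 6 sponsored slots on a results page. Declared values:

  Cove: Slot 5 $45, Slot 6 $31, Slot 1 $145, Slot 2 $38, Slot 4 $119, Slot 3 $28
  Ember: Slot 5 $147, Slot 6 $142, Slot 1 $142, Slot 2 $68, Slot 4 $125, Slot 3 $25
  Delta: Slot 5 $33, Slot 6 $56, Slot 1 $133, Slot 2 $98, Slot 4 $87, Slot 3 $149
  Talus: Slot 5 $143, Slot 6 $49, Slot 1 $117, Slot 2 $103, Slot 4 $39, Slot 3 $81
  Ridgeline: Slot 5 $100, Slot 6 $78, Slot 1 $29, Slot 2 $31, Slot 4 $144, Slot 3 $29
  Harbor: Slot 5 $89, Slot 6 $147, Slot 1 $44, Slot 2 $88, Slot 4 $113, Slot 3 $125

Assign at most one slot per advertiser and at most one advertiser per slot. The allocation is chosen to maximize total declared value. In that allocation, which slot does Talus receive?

Talus receives Slot 2.

Optimal: Cove→Slot 1 ($145), Ember→Slot 5 ($147), Delta→Slot 3 ($149), Talus→Slot 2 ($103), Ridgeline→Slot 4 ($144), Harbor→Slot 6 ($147) — total 145+147+149+103+144+147 = $835.
Next-best assignment: Cove→Slot 1, Ember→Slot 6, Delta→Slot 3, Talus→Slot 5, Ridgeline→Slot 4, Harbor→Slot 2 = $811.
Talus's own top slot is Slot 5 ($143), but forcing Talus→Slot 5 and reassigning the rest optimally gives only $811 — worse by 24.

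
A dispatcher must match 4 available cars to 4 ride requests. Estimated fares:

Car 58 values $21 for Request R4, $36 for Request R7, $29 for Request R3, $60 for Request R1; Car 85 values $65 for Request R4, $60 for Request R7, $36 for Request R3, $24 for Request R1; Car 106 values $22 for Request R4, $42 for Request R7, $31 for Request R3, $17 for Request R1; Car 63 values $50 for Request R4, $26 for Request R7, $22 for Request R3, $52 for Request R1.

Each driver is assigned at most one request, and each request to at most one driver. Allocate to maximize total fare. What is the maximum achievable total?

Max total: $201

This is a one-to-one assignment (maximum-weight bipartite matching).
Optimal: Car 58→Request R1 ($60), Car 85→Request R7 ($60), Car 106→Request R3 ($31), Car 63→Request R4 ($50) — total 60+60+31+50 = $201.
Max-entry greedy (repeatedly take the single best remaining cell) gives $189, worse by 12.
Checked against all permutations: $201 is optimal.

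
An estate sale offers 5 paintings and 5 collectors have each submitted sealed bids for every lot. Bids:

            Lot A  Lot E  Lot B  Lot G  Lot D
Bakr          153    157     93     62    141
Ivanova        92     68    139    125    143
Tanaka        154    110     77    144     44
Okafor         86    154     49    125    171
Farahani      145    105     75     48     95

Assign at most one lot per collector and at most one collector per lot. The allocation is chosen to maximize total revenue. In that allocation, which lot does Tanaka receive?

Optimal: Bakr→Lot E ($157), Ivanova→Lot B ($139), Tanaka→Lot G ($144), Okafor→Lot D ($171), Farahani→Lot A ($145) — total 157+139+144+171+145 = $756.
Max-entry greedy (repeatedly take the single best remaining cell) gives $669, worse by 87.
Next-best assignment: Bakr→Lot D, Ivanova→Lot B, Tanaka→Lot G, Okafor→Lot E, Farahani→Lot A = $723.
Swapping Bakr↔Tanaka (Bakr→Lot G $62, Tanaka→Lot E $110) loses 129.
Tanaka's own top lot is Lot A ($154), but forcing Tanaka→Lot A and reassigning the rest optimally gives only $682 — worse by 74.

Tanaka receives Lot G.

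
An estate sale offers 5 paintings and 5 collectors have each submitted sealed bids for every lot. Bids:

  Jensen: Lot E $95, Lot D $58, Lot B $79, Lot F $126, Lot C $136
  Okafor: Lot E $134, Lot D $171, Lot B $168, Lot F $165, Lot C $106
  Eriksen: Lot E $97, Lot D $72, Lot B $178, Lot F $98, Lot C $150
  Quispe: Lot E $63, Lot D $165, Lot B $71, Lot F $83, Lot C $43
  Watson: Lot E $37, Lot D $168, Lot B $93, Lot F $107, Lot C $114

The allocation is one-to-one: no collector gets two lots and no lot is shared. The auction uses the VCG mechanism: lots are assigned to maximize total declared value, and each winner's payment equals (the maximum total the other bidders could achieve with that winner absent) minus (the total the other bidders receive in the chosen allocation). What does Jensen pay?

Efficient allocation: Jensen→Lot C ($136), Okafor→Lot E ($134), Eriksen→Lot B ($178), Quispe→Lot D ($165), Watson→Lot F ($107); total welfare W = $720.
Jensen receives Lot C at value $136, so the others get W − 136 = $584.
Without Jensen: best allocation of the remaining 4 bidders over all 5 lots is Okafor→Lot F ($165), Eriksen→Lot B ($178), Quispe→Lot D ($165), Watson→Lot C ($114), total $622.
VCG payment = (others' best without Jensen) − (others' welfare with Jensen) = 622 − 584 = $38.

Jensen pays $38.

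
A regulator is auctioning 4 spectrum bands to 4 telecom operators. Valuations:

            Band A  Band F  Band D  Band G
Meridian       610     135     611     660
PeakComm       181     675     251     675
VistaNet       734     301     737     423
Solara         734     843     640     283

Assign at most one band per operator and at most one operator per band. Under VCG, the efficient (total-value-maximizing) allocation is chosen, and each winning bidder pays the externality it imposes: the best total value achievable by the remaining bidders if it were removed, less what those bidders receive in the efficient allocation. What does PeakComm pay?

Efficient allocation: Meridian→Band A ($610M), PeakComm→Band G ($675M), VistaNet→Band D ($737M), Solara→Band F ($843M); total welfare W = $2865M.
PeakComm receives Band G at value $675M, so the others get W − 675 = $2190M.
Without PeakComm: best allocation of the remaining 3 bidders over all 4 bands is Meridian→Band G ($660M), VistaNet→Band D ($737M), Solara→Band F ($843M), total $2240M.
VCG payment = (others' best without PeakComm) − (others' welfare with PeakComm) = 2240 − 2190 = $50M.

PeakComm pays $50M.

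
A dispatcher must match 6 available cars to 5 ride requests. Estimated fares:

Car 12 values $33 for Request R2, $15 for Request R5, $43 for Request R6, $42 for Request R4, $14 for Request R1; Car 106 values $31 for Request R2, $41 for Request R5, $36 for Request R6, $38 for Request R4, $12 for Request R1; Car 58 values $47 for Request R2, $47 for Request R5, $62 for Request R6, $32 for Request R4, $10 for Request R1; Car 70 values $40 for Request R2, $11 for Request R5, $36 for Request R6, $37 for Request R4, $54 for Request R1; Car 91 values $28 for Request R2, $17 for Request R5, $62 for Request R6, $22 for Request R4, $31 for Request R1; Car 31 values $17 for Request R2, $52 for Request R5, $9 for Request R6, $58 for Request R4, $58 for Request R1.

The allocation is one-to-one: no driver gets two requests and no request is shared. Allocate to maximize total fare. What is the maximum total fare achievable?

Max total: $262

Optimal: Car 58→Request R2 ($47), Car 106→Request R5 ($41), Car 91→Request R6 ($62), Car 31→Request R4 ($58), Car 70→Request R1 ($54) — total 47+41+62+58+54 = $262.
Max-entry greedy (repeatedly take the single best remaining cell) gives $248, worse by 14.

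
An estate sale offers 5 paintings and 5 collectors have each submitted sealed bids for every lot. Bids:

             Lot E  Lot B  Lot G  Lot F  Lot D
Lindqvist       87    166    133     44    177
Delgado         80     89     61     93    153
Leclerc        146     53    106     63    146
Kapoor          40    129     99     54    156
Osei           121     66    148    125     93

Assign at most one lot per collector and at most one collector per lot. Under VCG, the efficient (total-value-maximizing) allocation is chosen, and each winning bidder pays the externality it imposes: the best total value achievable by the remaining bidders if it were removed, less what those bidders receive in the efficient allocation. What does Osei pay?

Osei pays $3.

Efficient allocation: Lindqvist→Lot B ($166), Delgado→Lot F ($93), Leclerc→Lot E ($146), Kapoor→Lot D ($156), Osei→Lot G ($148); total welfare W = $709.
Osei receives Lot G at value $148, so the others get W − 148 = $561.
Without Osei: best allocation of the remaining 4 bidders over all 5 lots is Lindqvist→Lot B ($166), Delgado→Lot D ($153), Leclerc→Lot E ($146), Kapoor→Lot G ($99), total $564.
VCG payment = (others' best without Osei) − (others' welfare with Osei) = 564 − 561 = $3.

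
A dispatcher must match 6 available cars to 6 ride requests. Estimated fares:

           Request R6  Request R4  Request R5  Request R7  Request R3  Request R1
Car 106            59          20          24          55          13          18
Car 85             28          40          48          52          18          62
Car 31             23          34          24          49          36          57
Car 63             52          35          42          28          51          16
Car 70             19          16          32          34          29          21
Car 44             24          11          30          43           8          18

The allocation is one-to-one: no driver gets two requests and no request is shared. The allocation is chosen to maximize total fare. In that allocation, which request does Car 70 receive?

Car 70 receives Request R5.

Optimal: Car 106→Request R6 ($59), Car 85→Request R4 ($40), Car 31→Request R1 ($57), Car 63→Request R3 ($51), Car 70→Request R5 ($32), Car 44→Request R7 ($43) — total 59+40+57+51+32+43 = $282.
Max-entry greedy (repeatedly take the single best remaining cell) gives $264, worse by 18.
No other one-to-one assignment exceeds $282.
Car 70's own top request is Request R7 ($34), but forcing Car 70→Request R7 and reassigning the rest optimally gives only $271 — worse by 11.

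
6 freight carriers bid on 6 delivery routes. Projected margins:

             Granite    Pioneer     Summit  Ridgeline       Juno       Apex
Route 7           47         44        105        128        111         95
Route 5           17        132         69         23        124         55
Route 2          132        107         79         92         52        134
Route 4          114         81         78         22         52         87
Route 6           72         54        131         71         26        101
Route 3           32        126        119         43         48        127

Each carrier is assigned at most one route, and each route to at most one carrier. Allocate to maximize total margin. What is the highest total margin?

Optimal: Granite→Route 4 ($114k), Pioneer→Route 3 ($126k), Summit→Route 6 ($131k), Ridgeline→Route 7 ($128k), Juno→Route 5 ($124k), Apex→Route 2 ($134k) — total 114+126+131+128+124+134 = $757k.
Column-greedy (each route in turn goes to its best remaining carrier) gives $687k, worse by 70.
Next-best assignment: Granite→Route 4, Pioneer→Route 2, Summit→Route 6, Ridgeline→Route 7, Juno→Route 5, Apex→Route 3 = $731k.
Swapping Juno↔Summit (Juno→Route 6 $26k, Summit→Route 5 $69k) loses 160.
Checked against all permutations: $757k is optimal.

Maximum total: $757k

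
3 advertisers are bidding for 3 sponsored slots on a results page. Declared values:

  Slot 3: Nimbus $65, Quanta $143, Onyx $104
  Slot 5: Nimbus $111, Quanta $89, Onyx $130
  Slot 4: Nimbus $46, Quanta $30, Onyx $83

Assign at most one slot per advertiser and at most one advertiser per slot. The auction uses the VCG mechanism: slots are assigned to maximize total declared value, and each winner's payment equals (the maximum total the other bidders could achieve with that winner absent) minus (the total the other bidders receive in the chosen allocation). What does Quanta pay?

Efficient allocation: Nimbus→Slot 5 ($111), Quanta→Slot 3 ($143), Onyx→Slot 4 ($83); total welfare W = $337.
Quanta receives Slot 3 at value $143, so the others get W − 143 = $194.
Without Quanta: best allocation of the remaining 2 bidders over all 3 slots is Nimbus→Slot 5 ($111), Onyx→Slot 3 ($104), total $215.
VCG payment = (others' best without Quanta) − (others' welfare with Quanta) = 215 − 194 = $21.

Quanta pays $21.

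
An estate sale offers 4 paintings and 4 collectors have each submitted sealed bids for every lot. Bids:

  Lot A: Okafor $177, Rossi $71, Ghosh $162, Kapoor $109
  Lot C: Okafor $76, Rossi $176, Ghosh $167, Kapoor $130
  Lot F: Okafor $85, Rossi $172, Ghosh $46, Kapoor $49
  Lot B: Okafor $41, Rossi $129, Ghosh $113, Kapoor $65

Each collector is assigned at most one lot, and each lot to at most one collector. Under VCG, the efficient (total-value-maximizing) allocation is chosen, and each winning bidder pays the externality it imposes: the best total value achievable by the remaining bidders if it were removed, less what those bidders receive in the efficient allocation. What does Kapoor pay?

Kapoor pays $54.

Efficient allocation: Okafor→Lot A ($177), Rossi→Lot F ($172), Ghosh→Lot B ($113), Kapoor→Lot C ($130); total welfare W = $592.
Kapoor receives Lot C at value $130, so the others get W − 130 = $462.
Without Kapoor: best allocation of the remaining 3 bidders over all 4 lots is Okafor→Lot A ($177), Rossi→Lot F ($172), Ghosh→Lot C ($167), total $516.
VCG payment = (others' best without Kapoor) − (others' welfare with Kapoor) = 516 − 462 = $54.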